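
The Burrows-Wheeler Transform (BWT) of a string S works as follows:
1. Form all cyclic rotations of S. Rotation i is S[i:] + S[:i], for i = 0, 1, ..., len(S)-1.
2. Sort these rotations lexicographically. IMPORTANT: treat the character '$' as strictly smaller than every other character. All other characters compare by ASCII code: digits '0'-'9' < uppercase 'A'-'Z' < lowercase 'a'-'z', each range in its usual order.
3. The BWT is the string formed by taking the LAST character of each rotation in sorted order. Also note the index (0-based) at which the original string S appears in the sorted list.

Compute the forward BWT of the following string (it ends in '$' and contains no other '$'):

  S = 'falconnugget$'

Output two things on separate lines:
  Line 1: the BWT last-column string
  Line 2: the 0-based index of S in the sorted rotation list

Answer: tflg$guaoncen
4

Derivation:
All 13 rotations (rotation i = S[i:]+S[:i]):
  rot[0] = falconnugget$
  rot[1] = alconnugget$f
  rot[2] = lconnugget$fa
  rot[3] = connugget$fal
  rot[4] = onnugget$falc
  rot[5] = nnugget$falco
  rot[6] = nugget$falcon
  rot[7] = ugget$falconn
  rot[8] = gget$falconnu
  rot[9] = get$falconnug
  rot[10] = et$falconnugg
  rot[11] = t$falconnugge
  rot[12] = $falconnugget
Sorted (with $ < everything):
  sorted[0] = $falconnugget  (last char: 't')
  sorted[1] = alconnugget$f  (last char: 'f')
  sorted[2] = connugget$fal  (last char: 'l')
  sorted[3] = et$falconnugg  (last char: 'g')
  sorted[4] = falconnugget$  (last char: '$')
  sorted[5] = get$falconnug  (last char: 'g')
  sorted[6] = gget$falconnu  (last char: 'u')
  sorted[7] = lconnugget$fa  (last char: 'a')
  sorted[8] = nnugget$falco  (last char: 'o')
  sorted[9] = nugget$falcon  (last char: 'n')
  sorted[10] = onnugget$falc  (last char: 'c')
  sorted[11] = t$falconnugge  (last char: 'e')
  sorted[12] = ugget$falconn  (last char: 'n')
Last column: tflg$guaoncen
Original string S is at sorted index 4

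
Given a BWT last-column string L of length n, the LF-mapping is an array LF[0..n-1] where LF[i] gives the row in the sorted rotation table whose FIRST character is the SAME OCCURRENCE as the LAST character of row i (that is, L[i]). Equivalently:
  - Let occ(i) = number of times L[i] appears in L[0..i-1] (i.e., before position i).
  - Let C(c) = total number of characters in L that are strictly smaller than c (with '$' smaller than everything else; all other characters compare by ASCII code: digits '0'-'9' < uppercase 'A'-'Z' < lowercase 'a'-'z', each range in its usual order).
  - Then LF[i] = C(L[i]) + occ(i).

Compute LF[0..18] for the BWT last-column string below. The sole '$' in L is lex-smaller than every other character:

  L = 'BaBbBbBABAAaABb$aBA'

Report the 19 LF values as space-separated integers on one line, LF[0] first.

Char counts: '$':1, 'A':5, 'B':7, 'a':3, 'b':3
C (first-col start): C('$')=0, C('A')=1, C('B')=6, C('a')=13, C('b')=16
L[0]='B': occ=0, LF[0]=C('B')+0=6+0=6
L[1]='a': occ=0, LF[1]=C('a')+0=13+0=13
L[2]='B': occ=1, LF[2]=C('B')+1=6+1=7
L[3]='b': occ=0, LF[3]=C('b')+0=16+0=16
L[4]='B': occ=2, LF[4]=C('B')+2=6+2=8
L[5]='b': occ=1, LF[5]=C('b')+1=16+1=17
L[6]='B': occ=3, LF[6]=C('B')+3=6+3=9
L[7]='A': occ=0, LF[7]=C('A')+0=1+0=1
L[8]='B': occ=4, LF[8]=C('B')+4=6+4=10
L[9]='A': occ=1, LF[9]=C('A')+1=1+1=2
L[10]='A': occ=2, LF[10]=C('A')+2=1+2=3
L[11]='a': occ=1, LF[11]=C('a')+1=13+1=14
L[12]='A': occ=3, LF[12]=C('A')+3=1+3=4
L[13]='B': occ=5, LF[13]=C('B')+5=6+5=11
L[14]='b': occ=2, LF[14]=C('b')+2=16+2=18
L[15]='$': occ=0, LF[15]=C('$')+0=0+0=0
L[16]='a': occ=2, LF[16]=C('a')+2=13+2=15
L[17]='B': occ=6, LF[17]=C('B')+6=6+6=12
L[18]='A': occ=4, LF[18]=C('A')+4=1+4=5

Answer: 6 13 7 16 8 17 9 1 10 2 3 14 4 11 18 0 15 12 5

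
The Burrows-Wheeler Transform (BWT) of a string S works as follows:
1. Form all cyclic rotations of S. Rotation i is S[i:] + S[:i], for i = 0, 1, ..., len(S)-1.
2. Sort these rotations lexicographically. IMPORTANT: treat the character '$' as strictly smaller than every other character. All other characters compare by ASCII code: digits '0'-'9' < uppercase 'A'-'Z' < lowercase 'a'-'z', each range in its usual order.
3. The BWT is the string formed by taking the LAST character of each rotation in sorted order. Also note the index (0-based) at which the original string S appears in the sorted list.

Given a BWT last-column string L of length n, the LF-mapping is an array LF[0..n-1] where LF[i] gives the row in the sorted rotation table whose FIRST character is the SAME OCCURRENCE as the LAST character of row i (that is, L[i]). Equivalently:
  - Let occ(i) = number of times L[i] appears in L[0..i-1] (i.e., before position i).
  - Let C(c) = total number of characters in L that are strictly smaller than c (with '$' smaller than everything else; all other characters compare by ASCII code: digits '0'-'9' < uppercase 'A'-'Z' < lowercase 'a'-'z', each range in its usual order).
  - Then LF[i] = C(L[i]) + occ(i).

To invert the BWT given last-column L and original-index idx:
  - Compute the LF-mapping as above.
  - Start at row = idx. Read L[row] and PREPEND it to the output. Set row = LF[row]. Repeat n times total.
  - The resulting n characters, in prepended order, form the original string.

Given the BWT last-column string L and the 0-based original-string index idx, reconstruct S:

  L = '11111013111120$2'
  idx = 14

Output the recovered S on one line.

LF mapping: 3 4 5 6 7 1 8 15 9 10 11 12 13 2 0 14
Walk LF starting at row 14, prepending L[row]:
  step 1: row=14, L[14]='$', prepend. Next row=LF[14]=0
  step 2: row=0, L[0]='1', prepend. Next row=LF[0]=3
  step 3: row=3, L[3]='1', prepend. Next row=LF[3]=6
  step 4: row=6, L[6]='1', prepend. Next row=LF[6]=8
  step 5: row=8, L[8]='1', prepend. Next row=LF[8]=9
  step 6: row=9, L[9]='1', prepend. Next row=LF[9]=10
  step 7: row=10, L[10]='1', prepend. Next row=LF[10]=11
  step 8: row=11, L[11]='1', prepend. Next row=LF[11]=12
  step 9: row=12, L[12]='2', prepend. Next row=LF[12]=13
  step 10: row=13, L[13]='0', prepend. Next row=LF[13]=2
  step 11: row=2, L[2]='1', prepend. Next row=LF[2]=5
  step 12: row=5, L[5]='0', prepend. Next row=LF[5]=1
  step 13: row=1, L[1]='1', prepend. Next row=LF[1]=4
  step 14: row=4, L[4]='1', prepend. Next row=LF[4]=7
  step 15: row=7, L[7]='3', prepend. Next row=LF[7]=15
  step 16: row=15, L[15]='2', prepend. Next row=LF[15]=14
Reversed output: 231101021111111$

Answer: 231101021111111$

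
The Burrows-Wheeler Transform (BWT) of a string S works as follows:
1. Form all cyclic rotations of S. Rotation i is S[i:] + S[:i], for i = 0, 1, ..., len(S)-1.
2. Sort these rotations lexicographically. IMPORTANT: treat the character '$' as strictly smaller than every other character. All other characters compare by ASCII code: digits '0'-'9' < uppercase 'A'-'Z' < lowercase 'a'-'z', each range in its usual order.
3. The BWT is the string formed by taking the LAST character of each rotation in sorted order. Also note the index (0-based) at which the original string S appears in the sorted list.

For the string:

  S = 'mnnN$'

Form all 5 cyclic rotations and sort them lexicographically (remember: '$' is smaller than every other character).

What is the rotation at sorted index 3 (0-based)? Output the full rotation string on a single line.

Answer: nN$mn

Derivation:
All 5 rotations (rotation i = S[i:]+S[:i]):
  rot[0] = mnnN$
  rot[1] = nnN$m
  rot[2] = nN$mn
  rot[3] = N$mnn
  rot[4] = $mnnN
Sorted (with $ < everything):
  sorted[0] = $mnnN
  sorted[1] = N$mnn
  sorted[2] = mnnN$
  sorted[3] = nN$mn
  sorted[4] = nnN$m
sorted[3] = nN$mn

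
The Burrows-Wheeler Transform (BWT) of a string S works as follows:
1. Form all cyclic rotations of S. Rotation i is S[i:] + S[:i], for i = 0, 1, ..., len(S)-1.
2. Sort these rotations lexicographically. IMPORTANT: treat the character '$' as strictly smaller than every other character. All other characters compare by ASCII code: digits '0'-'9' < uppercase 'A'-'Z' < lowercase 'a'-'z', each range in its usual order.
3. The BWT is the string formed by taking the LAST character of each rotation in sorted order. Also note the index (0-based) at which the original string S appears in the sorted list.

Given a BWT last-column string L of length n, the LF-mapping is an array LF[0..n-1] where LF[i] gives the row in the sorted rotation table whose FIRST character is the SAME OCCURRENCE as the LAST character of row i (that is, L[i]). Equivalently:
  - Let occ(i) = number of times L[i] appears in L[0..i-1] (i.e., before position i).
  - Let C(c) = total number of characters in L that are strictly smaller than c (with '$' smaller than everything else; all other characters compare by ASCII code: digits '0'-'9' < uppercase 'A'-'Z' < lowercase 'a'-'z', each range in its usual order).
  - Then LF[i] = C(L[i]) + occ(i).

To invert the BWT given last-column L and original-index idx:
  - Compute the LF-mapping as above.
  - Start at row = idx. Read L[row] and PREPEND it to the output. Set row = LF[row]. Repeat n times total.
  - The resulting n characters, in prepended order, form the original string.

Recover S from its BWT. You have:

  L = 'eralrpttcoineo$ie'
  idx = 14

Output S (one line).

Answer: repetitionoracle$

Derivation:
LF mapping: 3 13 1 8 14 12 15 16 2 10 6 9 4 11 0 7 5
Walk LF starting at row 14, prepending L[row]:
  step 1: row=14, L[14]='$', prepend. Next row=LF[14]=0
  step 2: row=0, L[0]='e', prepend. Next row=LF[0]=3
  step 3: row=3, L[3]='l', prepend. Next row=LF[3]=8
  step 4: row=8, L[8]='c', prepend. Next row=LF[8]=2
  step 5: row=2, L[2]='a', prepend. Next row=LF[2]=1
  step 6: row=1, L[1]='r', prepend. Next row=LF[1]=13
  step 7: row=13, L[13]='o', prepend. Next row=LF[13]=11
  step 8: row=11, L[11]='n', prepend. Next row=LF[11]=9
  step 9: row=9, L[9]='o', prepend. Next row=LF[9]=10
  step 10: row=10, L[10]='i', prepend. Next row=LF[10]=6
  step 11: row=6, L[6]='t', prepend. Next row=LF[6]=15
  step 12: row=15, L[15]='i', prepend. Next row=LF[15]=7
  step 13: row=7, L[7]='t', prepend. Next row=LF[7]=16
  step 14: row=16, L[16]='e', prepend. Next row=LF[16]=5
  step 15: row=5, L[5]='p', prepend. Next row=LF[5]=12
  step 16: row=12, L[12]='e', prepend. Next row=LF[12]=4
  step 17: row=4, L[4]='r', prepend. Next row=LF[4]=14
Reversed output: repetitionoracle$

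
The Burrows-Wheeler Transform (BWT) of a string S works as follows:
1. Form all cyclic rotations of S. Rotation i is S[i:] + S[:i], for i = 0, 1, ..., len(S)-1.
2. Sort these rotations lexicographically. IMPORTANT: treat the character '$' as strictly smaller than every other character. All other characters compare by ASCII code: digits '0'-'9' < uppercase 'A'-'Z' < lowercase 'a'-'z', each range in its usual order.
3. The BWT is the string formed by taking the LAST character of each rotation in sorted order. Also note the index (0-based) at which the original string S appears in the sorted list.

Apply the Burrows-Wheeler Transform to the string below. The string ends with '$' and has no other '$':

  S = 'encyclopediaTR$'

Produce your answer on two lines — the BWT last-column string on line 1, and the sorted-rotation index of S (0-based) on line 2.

Answer: RTaiynep$dceloc
8

Derivation:
All 15 rotations (rotation i = S[i:]+S[:i]):
  rot[0] = encyclopediaTR$
  rot[1] = ncyclopediaTR$e
  rot[2] = cyclopediaTR$en
  rot[3] = yclopediaTR$enc
  rot[4] = clopediaTR$ency
  rot[5] = lopediaTR$encyc
  rot[6] = opediaTR$encycl
  rot[7] = pediaTR$encyclo
  rot[8] = ediaTR$encyclop
  rot[9] = diaTR$encyclope
  rot[10] = iaTR$encycloped
  rot[11] = aTR$encyclopedi
  rot[12] = TR$encyclopedia
  rot[13] = R$encyclopediaT
  rot[14] = $encyclopediaTR
Sorted (with $ < everything):
  sorted[0] = $encyclopediaTR  (last char: 'R')
  sorted[1] = R$encyclopediaT  (last char: 'T')
  sorted[2] = TR$encyclopedia  (last char: 'a')
  sorted[3] = aTR$encyclopedi  (last char: 'i')
  sorted[4] = clopediaTR$ency  (last char: 'y')
  sorted[5] = cyclopediaTR$en  (last char: 'n')
  sorted[6] = diaTR$encyclope  (last char: 'e')
  sorted[7] = ediaTR$encyclop  (last char: 'p')
  sorted[8] = encyclopediaTR$  (last char: '$')
  sorted[9] = iaTR$encycloped  (last char: 'd')
  sorted[10] = lopediaTR$encyc  (last char: 'c')
  sorted[11] = ncyclopediaTR$e  (last char: 'e')
  sorted[12] = opediaTR$encycl  (last char: 'l')
  sorted[13] = pediaTR$encyclo  (last char: 'o')
  sorted[14] = yclopediaTR$enc  (last char: 'c')
Last column: RTaiynep$dceloc
Original string S is at sorted index 8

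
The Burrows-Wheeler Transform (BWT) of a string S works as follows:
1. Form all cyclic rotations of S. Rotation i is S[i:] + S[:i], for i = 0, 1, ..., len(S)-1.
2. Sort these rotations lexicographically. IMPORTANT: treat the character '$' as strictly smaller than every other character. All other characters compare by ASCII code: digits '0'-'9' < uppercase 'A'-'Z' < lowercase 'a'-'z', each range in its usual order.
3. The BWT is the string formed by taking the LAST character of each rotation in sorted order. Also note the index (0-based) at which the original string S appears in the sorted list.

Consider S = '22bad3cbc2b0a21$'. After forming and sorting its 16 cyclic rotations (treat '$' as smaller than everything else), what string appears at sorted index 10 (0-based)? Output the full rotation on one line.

Answer: b0a21$22bad3cbc2

Derivation:
All 16 rotations (rotation i = S[i:]+S[:i]):
  rot[0] = 22bad3cbc2b0a21$
  rot[1] = 2bad3cbc2b0a21$2
  rot[2] = bad3cbc2b0a21$22
  rot[3] = ad3cbc2b0a21$22b
  rot[4] = d3cbc2b0a21$22ba
  rot[5] = 3cbc2b0a21$22bad
  rot[6] = cbc2b0a21$22bad3
  rot[7] = bc2b0a21$22bad3c
  rot[8] = c2b0a21$22bad3cb
  rot[9] = 2b0a21$22bad3cbc
  rot[10] = b0a21$22bad3cbc2
  rot[11] = 0a21$22bad3cbc2b
  rot[12] = a21$22bad3cbc2b0
  rot[13] = 21$22bad3cbc2b0a
  rot[14] = 1$22bad3cbc2b0a2
  rot[15] = $22bad3cbc2b0a21
Sorted (with $ < everything):
  sorted[0] = $22bad3cbc2b0a21
  sorted[1] = 0a21$22bad3cbc2b
  sorted[2] = 1$22bad3cbc2b0a2
  sorted[3] = 21$22bad3cbc2b0a
  sorted[4] = 22bad3cbc2b0a21$
  sorted[5] = 2b0a21$22bad3cbc
  sorted[6] = 2bad3cbc2b0a21$2
  sorted[7] = 3cbc2b0a21$22bad
  sorted[8] = a21$22bad3cbc2b0
  sorted[9] = ad3cbc2b0a21$22b
  sorted[10] = b0a21$22bad3cbc2
  sorted[11] = bad3cbc2b0a21$22
  sorted[12] = bc2b0a21$22bad3c
  sorted[13] = c2b0a21$22bad3cb
  sorted[14] = cbc2b0a21$22bad3
  sorted[15] = d3cbc2b0a21$22ba
sorted[10] = b0a21$22bad3cbc2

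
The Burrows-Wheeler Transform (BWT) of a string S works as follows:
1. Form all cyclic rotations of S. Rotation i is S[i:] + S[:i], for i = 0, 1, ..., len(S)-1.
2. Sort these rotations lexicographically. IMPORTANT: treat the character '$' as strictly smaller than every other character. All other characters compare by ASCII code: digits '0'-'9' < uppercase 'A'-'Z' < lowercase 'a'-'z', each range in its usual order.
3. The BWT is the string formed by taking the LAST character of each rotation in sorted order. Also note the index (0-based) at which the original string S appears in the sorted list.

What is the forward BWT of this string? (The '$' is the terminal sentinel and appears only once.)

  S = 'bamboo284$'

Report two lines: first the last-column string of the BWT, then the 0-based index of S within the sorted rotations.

All 10 rotations (rotation i = S[i:]+S[:i]):
  rot[0] = bamboo284$
  rot[1] = amboo284$b
  rot[2] = mboo284$ba
  rot[3] = boo284$bam
  rot[4] = oo284$bamb
  rot[5] = o284$bambo
  rot[6] = 284$bamboo
  rot[7] = 84$bamboo2
  rot[8] = 4$bamboo28
  rot[9] = $bamboo284
Sorted (with $ < everything):
  sorted[0] = $bamboo284  (last char: '4')
  sorted[1] = 284$bamboo  (last char: 'o')
  sorted[2] = 4$bamboo28  (last char: '8')
  sorted[3] = 84$bamboo2  (last char: '2')
  sorted[4] = amboo284$b  (last char: 'b')
  sorted[5] = bamboo284$  (last char: '$')
  sorted[6] = boo284$bam  (last char: 'm')
  sorted[7] = mboo284$ba  (last char: 'a')
  sorted[8] = o284$bambo  (last char: 'o')
  sorted[9] = oo284$bamb  (last char: 'b')
Last column: 4o82b$maob
Original string S is at sorted index 5

Answer: 4o82b$maob
5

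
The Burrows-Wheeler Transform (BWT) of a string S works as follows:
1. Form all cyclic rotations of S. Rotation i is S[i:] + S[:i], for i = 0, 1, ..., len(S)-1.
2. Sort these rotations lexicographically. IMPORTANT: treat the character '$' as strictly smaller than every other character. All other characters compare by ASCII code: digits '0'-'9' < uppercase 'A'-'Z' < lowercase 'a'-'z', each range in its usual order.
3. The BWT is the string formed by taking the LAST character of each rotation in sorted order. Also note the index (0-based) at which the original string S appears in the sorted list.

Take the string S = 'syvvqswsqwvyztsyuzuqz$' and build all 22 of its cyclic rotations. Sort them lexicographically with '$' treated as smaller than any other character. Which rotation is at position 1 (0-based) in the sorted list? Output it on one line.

Answer: qswsqwvyztsyuzuqz$syvv

Derivation:
All 22 rotations (rotation i = S[i:]+S[:i]):
  rot[0] = syvvqswsqwvyztsyuzuqz$
  rot[1] = yvvqswsqwvyztsyuzuqz$s
  rot[2] = vvqswsqwvyztsyuzuqz$sy
  rot[3] = vqswsqwvyztsyuzuqz$syv
  rot[4] = qswsqwvyztsyuzuqz$syvv
  rot[5] = swsqwvyztsyuzuqz$syvvq
  rot[6] = wsqwvyztsyuzuqz$syvvqs
  rot[7] = sqwvyztsyuzuqz$syvvqsw
  rot[8] = qwvyztsyuzuqz$syvvqsws
  rot[9] = wvyztsyuzuqz$syvvqswsq
  rot[10] = vyztsyuzuqz$syvvqswsqw
  rot[11] = yztsyuzuqz$syvvqswsqwv
  rot[12] = ztsyuzuqz$syvvqswsqwvy
  rot[13] = tsyuzuqz$syvvqswsqwvyz
  rot[14] = syuzuqz$syvvqswsqwvyzt
  rot[15] = yuzuqz$syvvqswsqwvyzts
  rot[16] = uzuqz$syvvqswsqwvyztsy
  rot[17] = zuqz$syvvqswsqwvyztsyu
  rot[18] = uqz$syvvqswsqwvyztsyuz
  rot[19] = qz$syvvqswsqwvyztsyuzu
  rot[20] = z$syvvqswsqwvyztsyuzuq
  rot[21] = $syvvqswsqwvyztsyuzuqz
Sorted (with $ < everything):
  sorted[0] = $syvvqswsqwvyztsyuzuqz
  sorted[1] = qswsqwvyztsyuzuqz$syvv
  sorted[2] = qwvyztsyuzuqz$syvvqsws
  sorted[3] = qz$syvvqswsqwvyztsyuzu
  sorted[4] = sqwvyztsyuzuqz$syvvqsw
  sorted[5] = swsqwvyztsyuzuqz$syvvq
  sorted[6] = syuzuqz$syvvqswsqwvyzt
  sorted[7] = syvvqswsqwvyztsyuzuqz$
  sorted[8] = tsyuzuqz$syvvqswsqwvyz
  sorted[9] = uqz$syvvqswsqwvyztsyuz
  sorted[10] = uzuqz$syvvqswsqwvyztsy
  sorted[11] = vqswsqwvyztsyuzuqz$syv
  sorted[12] = vvqswsqwvyztsyuzuqz$sy
  sorted[13] = vyztsyuzuqz$syvvqswsqw
  sorted[14] = wsqwvyztsyuzuqz$syvvqs
  sorted[15] = wvyztsyuzuqz$syvvqswsq
  sorted[16] = yuzuqz$syvvqswsqwvyzts
  sorted[17] = yvvqswsqwvyztsyuzuqz$s
  sorted[18] = yztsyuzuqz$syvvqswsqwv
  sorted[19] = z$syvvqswsqwvyztsyuzuq
  sorted[20] = ztsyuzuqz$syvvqswsqwvy
  sorted[21] = zuqz$syvvqswsqwvyztsyu
sorted[1] = qswsqwvyztsyuzuqz$syvv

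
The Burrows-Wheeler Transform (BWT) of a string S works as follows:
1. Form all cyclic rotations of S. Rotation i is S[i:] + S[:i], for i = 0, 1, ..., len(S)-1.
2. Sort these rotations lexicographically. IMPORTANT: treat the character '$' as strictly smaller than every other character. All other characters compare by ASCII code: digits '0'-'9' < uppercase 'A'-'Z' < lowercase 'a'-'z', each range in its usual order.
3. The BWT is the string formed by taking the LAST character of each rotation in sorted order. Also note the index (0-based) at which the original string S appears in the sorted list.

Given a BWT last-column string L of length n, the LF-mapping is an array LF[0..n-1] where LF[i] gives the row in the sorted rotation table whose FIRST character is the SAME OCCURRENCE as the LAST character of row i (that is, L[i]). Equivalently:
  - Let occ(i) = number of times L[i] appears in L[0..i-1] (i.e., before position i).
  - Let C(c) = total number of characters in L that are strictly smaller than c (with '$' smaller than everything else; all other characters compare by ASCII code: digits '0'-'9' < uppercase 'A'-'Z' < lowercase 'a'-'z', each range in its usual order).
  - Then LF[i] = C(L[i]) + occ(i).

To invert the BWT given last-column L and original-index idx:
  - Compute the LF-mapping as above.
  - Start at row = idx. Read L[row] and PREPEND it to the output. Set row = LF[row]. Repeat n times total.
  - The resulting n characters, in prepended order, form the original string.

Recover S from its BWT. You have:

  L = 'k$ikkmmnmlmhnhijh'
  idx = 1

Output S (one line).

LF mapping: 7 0 4 8 9 11 12 15 13 10 14 1 16 2 5 6 3
Walk LF starting at row 1, prepending L[row]:
  step 1: row=1, L[1]='$', prepend. Next row=LF[1]=0
  step 2: row=0, L[0]='k', prepend. Next row=LF[0]=7
  step 3: row=7, L[7]='n', prepend. Next row=LF[7]=15
  step 4: row=15, L[15]='j', prepend. Next row=LF[15]=6
  step 5: row=6, L[6]='m', prepend. Next row=LF[6]=12
  step 6: row=12, L[12]='n', prepend. Next row=LF[12]=16
  step 7: row=16, L[16]='h', prepend. Next row=LF[16]=3
  step 8: row=3, L[3]='k', prepend. Next row=LF[3]=8
  step 9: row=8, L[8]='m', prepend. Next row=LF[8]=13
  step 10: row=13, L[13]='h', prepend. Next row=LF[13]=2
  step 11: row=2, L[2]='i', prepend. Next row=LF[2]=4
  step 12: row=4, L[4]='k', prepend. Next row=LF[4]=9
  step 13: row=9, L[9]='l', prepend. Next row=LF[9]=10
  step 14: row=10, L[10]='m', prepend. Next row=LF[10]=14
  step 15: row=14, L[14]='i', prepend. Next row=LF[14]=5
  step 16: row=5, L[5]='m', prepend. Next row=LF[5]=11
  step 17: row=11, L[11]='h', prepend. Next row=LF[11]=1
Reversed output: hmimlkihmkhnmjnk$

Answer: hmimlkihmkhnmjnk$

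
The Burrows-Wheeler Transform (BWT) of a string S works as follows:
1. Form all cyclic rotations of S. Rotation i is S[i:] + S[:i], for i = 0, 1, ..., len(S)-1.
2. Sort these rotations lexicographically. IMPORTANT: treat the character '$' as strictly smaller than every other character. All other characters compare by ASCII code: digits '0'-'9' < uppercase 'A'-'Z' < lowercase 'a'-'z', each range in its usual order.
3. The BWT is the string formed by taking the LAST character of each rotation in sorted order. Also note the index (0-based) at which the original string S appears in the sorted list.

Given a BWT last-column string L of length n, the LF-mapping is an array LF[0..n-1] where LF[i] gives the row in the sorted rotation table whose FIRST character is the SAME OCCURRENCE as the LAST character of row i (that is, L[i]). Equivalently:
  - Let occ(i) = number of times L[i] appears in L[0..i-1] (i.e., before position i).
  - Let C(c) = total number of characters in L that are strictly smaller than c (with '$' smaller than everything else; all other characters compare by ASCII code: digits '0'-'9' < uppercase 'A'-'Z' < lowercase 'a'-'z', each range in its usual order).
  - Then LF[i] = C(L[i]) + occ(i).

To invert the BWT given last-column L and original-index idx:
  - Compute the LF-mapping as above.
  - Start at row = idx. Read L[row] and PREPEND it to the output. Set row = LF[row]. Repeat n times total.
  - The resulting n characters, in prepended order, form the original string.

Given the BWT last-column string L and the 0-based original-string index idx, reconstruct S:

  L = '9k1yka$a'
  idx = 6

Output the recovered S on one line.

LF mapping: 2 5 1 7 6 3 0 4
Walk LF starting at row 6, prepending L[row]:
  step 1: row=6, L[6]='$', prepend. Next row=LF[6]=0
  step 2: row=0, L[0]='9', prepend. Next row=LF[0]=2
  step 3: row=2, L[2]='1', prepend. Next row=LF[2]=1
  step 4: row=1, L[1]='k', prepend. Next row=LF[1]=5
  step 5: row=5, L[5]='a', prepend. Next row=LF[5]=3
  step 6: row=3, L[3]='y', prepend. Next row=LF[3]=7
  step 7: row=7, L[7]='a', prepend. Next row=LF[7]=4
  step 8: row=4, L[4]='k', prepend. Next row=LF[4]=6
Reversed output: kayak19$

Answer: kayak19$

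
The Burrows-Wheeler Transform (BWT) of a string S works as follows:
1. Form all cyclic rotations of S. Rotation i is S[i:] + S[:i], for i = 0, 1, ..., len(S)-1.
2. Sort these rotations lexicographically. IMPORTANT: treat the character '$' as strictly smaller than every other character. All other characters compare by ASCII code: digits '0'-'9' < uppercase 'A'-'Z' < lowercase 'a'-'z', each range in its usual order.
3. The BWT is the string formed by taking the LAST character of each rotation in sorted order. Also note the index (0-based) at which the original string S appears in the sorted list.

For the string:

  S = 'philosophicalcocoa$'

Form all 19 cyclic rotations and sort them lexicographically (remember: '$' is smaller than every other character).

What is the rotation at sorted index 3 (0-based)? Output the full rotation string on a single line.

All 19 rotations (rotation i = S[i:]+S[:i]):
  rot[0] = philosophicalcocoa$
  rot[1] = hilosophicalcocoa$p
  rot[2] = ilosophicalcocoa$ph
  rot[3] = losophicalcocoa$phi
  rot[4] = osophicalcocoa$phil
  rot[5] = sophicalcocoa$philo
  rot[6] = ophicalcocoa$philos
  rot[7] = phicalcocoa$philoso
  rot[8] = hicalcocoa$philosop
  rot[9] = icalcocoa$philosoph
  rot[10] = calcocoa$philosophi
  rot[11] = alcocoa$philosophic
  rot[12] = lcocoa$philosophica
  rot[13] = cocoa$philosophical
  rot[14] = ocoa$philosophicalc
  rot[15] = coa$philosophicalco
  rot[16] = oa$philosophicalcoc
  rot[17] = a$philosophicalcoco
  rot[18] = $philosophicalcocoa
Sorted (with $ < everything):
  sorted[0] = $philosophicalcocoa
  sorted[1] = a$philosophicalcoco
  sorted[2] = alcocoa$philosophic
  sorted[3] = calcocoa$philosophi
  sorted[4] = coa$philosophicalco
  sorted[5] = cocoa$philosophical
  sorted[6] = hicalcocoa$philosop
  sorted[7] = hilosophicalcocoa$p
  sorted[8] = icalcocoa$philosoph
  sorted[9] = ilosophicalcocoa$ph
  sorted[10] = lcocoa$philosophica
  sorted[11] = losophicalcocoa$phi
  sorted[12] = oa$philosophicalcoc
  sorted[13] = ocoa$philosophicalc
  sorted[14] = ophicalcocoa$philos
  sorted[15] = osophicalcocoa$phil
  sorted[16] = phicalcocoa$philoso
  sorted[17] = philosophicalcocoa$
  sorted[18] = sophicalcocoa$philo
sorted[3] = calcocoa$philosophi

Answer: calcocoa$philosophi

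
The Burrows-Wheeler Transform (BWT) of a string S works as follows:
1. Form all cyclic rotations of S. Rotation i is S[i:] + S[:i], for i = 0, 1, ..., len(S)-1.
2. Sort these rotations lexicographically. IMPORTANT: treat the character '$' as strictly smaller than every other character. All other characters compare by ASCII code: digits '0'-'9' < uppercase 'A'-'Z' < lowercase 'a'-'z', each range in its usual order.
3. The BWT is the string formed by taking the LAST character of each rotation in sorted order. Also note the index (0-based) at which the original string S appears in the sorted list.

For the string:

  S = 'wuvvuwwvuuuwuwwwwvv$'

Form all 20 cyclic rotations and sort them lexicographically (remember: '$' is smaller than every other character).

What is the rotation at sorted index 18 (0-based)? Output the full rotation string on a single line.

All 20 rotations (rotation i = S[i:]+S[:i]):
  rot[0] = wuvvuwwvuuuwuwwwwvv$
  rot[1] = uvvuwwvuuuwuwwwwvv$w
  rot[2] = vvuwwvuuuwuwwwwvv$wu
  rot[3] = vuwwvuuuwuwwwwvv$wuv
  rot[4] = uwwvuuuwuwwwwvv$wuvv
  rot[5] = wwvuuuwuwwwwvv$wuvvu
  rot[6] = wvuuuwuwwwwvv$wuvvuw
  rot[7] = vuuuwuwwwwvv$wuvvuww
  rot[8] = uuuwuwwwwvv$wuvvuwwv
  rot[9] = uuwuwwwwvv$wuvvuwwvu
  rot[10] = uwuwwwwvv$wuvvuwwvuu
  rot[11] = wuwwwwvv$wuvvuwwvuuu
  rot[12] = uwwwwvv$wuvvuwwvuuuw
  rot[13] = wwwwvv$wuvvuwwvuuuwu
  rot[14] = wwwvv$wuvvuwwvuuuwuw
  rot[15] = wwvv$wuvvuwwvuuuwuww
  rot[16] = wvv$wuvvuwwvuuuwuwww
  rot[17] = vv$wuvvuwwvuuuwuwwww
  rot[18] = v$wuvvuwwvuuuwuwwwwv
  rot[19] = $wuvvuwwvuuuwuwwwwvv
Sorted (with $ < everything):
  sorted[0] = $wuvvuwwvuuuwuwwwwvv
  sorted[1] = uuuwuwwwwvv$wuvvuwwv
  sorted[2] = uuwuwwwwvv$wuvvuwwvu
  sorted[3] = uvvuwwvuuuwuwwwwvv$w
  sorted[4] = uwuwwwwvv$wuvvuwwvuu
  sorted[5] = uwwvuuuwuwwwwvv$wuvv
  sorted[6] = uwwwwvv$wuvvuwwvuuuw
  sorted[7] = v$wuvvuwwvuuuwuwwwwv
  sorted[8] = vuuuwuwwwwvv$wuvvuww
  sorted[9] = vuwwvuuuwuwwwwvv$wuv
  sorted[10] = vv$wuvvuwwvuuuwuwwww
  sorted[11] = vvuwwvuuuwuwwwwvv$wu
  sorted[12] = wuvvuwwvuuuwuwwwwvv$
  sorted[13] = wuwwwwvv$wuvvuwwvuuu
  sorted[14] = wvuuuwuwwwwvv$wuvvuw
  sorted[15] = wvv$wuvvuwwvuuuwuwww
  sorted[16] = wwvuuuwuwwwwvv$wuvvu
  sorted[17] = wwvv$wuvvuwwvuuuwuww
  sorted[18] = wwwvv$wuvvuwwvuuuwuw
  sorted[19] = wwwwvv$wuvvuwwvuuuwu
sorted[18] = wwwvv$wuvvuwwvuuuwuw

Answer: wwwvv$wuvvuwwvuuuwuw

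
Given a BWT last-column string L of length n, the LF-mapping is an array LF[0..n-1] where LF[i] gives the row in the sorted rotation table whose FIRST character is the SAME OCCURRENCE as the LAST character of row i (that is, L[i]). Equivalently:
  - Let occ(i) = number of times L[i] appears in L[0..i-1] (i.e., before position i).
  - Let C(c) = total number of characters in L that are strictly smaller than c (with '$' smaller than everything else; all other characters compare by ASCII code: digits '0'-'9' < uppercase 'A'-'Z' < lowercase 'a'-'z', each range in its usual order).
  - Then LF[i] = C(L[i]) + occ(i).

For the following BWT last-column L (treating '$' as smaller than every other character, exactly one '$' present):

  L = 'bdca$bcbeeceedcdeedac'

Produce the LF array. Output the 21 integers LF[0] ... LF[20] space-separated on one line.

Answer: 3 11 6 1 0 4 7 5 15 16 8 17 18 12 9 13 19 20 14 2 10

Derivation:
Char counts: '$':1, 'a':2, 'b':3, 'c':5, 'd':4, 'e':6
C (first-col start): C('$')=0, C('a')=1, C('b')=3, C('c')=6, C('d')=11, C('e')=15
L[0]='b': occ=0, LF[0]=C('b')+0=3+0=3
L[1]='d': occ=0, LF[1]=C('d')+0=11+0=11
L[2]='c': occ=0, LF[2]=C('c')+0=6+0=6
L[3]='a': occ=0, LF[3]=C('a')+0=1+0=1
L[4]='$': occ=0, LF[4]=C('$')+0=0+0=0
L[5]='b': occ=1, LF[5]=C('b')+1=3+1=4
L[6]='c': occ=1, LF[6]=C('c')+1=6+1=7
L[7]='b': occ=2, LF[7]=C('b')+2=3+2=5
L[8]='e': occ=0, LF[8]=C('e')+0=15+0=15
L[9]='e': occ=1, LF[9]=C('e')+1=15+1=16
L[10]='c': occ=2, LF[10]=C('c')+2=6+2=8
L[11]='e': occ=2, LF[11]=C('e')+2=15+2=17
L[12]='e': occ=3, LF[12]=C('e')+3=15+3=18
L[13]='d': occ=1, LF[13]=C('d')+1=11+1=12
L[14]='c': occ=3, LF[14]=C('c')+3=6+3=9
L[15]='d': occ=2, LF[15]=C('d')+2=11+2=13
L[16]='e': occ=4, LF[16]=C('e')+4=15+4=19
L[17]='e': occ=5, LF[17]=C('e')+5=15+5=20
L[18]='d': occ=3, LF[18]=C('d')+3=11+3=14
L[19]='a': occ=1, LF[19]=C('a')+1=1+1=2
L[20]='c': occ=4, LF[20]=C('c')+4=6+4=10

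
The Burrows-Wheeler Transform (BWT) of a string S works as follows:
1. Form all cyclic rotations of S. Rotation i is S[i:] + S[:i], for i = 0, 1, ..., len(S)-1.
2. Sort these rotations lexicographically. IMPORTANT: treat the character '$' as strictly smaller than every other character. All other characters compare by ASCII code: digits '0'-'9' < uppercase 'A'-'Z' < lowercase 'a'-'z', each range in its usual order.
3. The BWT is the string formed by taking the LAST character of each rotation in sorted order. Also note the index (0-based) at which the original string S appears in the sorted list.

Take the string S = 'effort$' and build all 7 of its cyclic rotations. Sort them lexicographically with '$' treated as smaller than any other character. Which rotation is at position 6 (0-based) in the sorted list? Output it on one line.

Answer: t$effor

Derivation:
All 7 rotations (rotation i = S[i:]+S[:i]):
  rot[0] = effort$
  rot[1] = ffort$e
  rot[2] = fort$ef
  rot[3] = ort$eff
  rot[4] = rt$effo
  rot[5] = t$effor
  rot[6] = $effort
Sorted (with $ < everything):
  sorted[0] = $effort
  sorted[1] = effort$
  sorted[2] = ffort$e
  sorted[3] = fort$ef
  sorted[4] = ort$eff
  sorted[5] = rt$effo
  sorted[6] = t$effor
sorted[6] = t$effor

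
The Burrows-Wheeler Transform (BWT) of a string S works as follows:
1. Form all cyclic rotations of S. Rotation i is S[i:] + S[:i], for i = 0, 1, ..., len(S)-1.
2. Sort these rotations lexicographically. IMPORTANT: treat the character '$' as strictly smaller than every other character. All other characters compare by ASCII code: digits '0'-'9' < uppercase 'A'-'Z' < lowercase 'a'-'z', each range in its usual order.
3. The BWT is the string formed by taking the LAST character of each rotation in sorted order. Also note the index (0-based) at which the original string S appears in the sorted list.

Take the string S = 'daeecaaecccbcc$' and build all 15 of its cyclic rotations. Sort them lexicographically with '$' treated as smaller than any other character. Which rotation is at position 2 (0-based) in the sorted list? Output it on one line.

All 15 rotations (rotation i = S[i:]+S[:i]):
  rot[0] = daeecaaecccbcc$
  rot[1] = aeecaaecccbcc$d
  rot[2] = eecaaecccbcc$da
  rot[3] = ecaaecccbcc$dae
  rot[4] = caaecccbcc$daee
  rot[5] = aaecccbcc$daeec
  rot[6] = aecccbcc$daeeca
  rot[7] = ecccbcc$daeecaa
  rot[8] = cccbcc$daeecaae
  rot[9] = ccbcc$daeecaaec
  rot[10] = cbcc$daeecaaecc
  rot[11] = bcc$daeecaaeccc
  rot[12] = cc$daeecaaecccb
  rot[13] = c$daeecaaecccbc
  rot[14] = $daeecaaecccbcc
Sorted (with $ < everything):
  sorted[0] = $daeecaaecccbcc
  sorted[1] = aaecccbcc$daeec
  sorted[2] = aecccbcc$daeeca
  sorted[3] = aeecaaecccbcc$d
  sorted[4] = bcc$daeecaaeccc
  sorted[5] = c$daeecaaecccbc
  sorted[6] = caaecccbcc$daee
  sorted[7] = cbcc$daeecaaecc
  sorted[8] = cc$daeecaaecccb
  sorted[9] = ccbcc$daeecaaec
  sorted[10] = cccbcc$daeecaae
  sorted[11] = daeecaaecccbcc$
  sorted[12] = ecaaecccbcc$dae
  sorted[13] = ecccbcc$daeecaa
  sorted[14] = eecaaecccbcc$da
sorted[2] = aecccbcc$daeeca

Answer: aecccbcc$daeeca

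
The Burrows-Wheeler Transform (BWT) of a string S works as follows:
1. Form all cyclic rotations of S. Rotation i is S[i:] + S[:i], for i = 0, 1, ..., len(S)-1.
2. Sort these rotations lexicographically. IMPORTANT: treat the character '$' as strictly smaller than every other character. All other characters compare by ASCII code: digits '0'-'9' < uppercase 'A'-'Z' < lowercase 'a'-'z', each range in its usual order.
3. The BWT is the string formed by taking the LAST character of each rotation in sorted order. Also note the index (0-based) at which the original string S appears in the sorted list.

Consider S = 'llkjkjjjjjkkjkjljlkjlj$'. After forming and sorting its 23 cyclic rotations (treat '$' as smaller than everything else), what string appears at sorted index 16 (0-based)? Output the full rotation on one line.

Answer: kjljlkjlj$llkjkjjjjjkkj

Derivation:
All 23 rotations (rotation i = S[i:]+S[:i]):
  rot[0] = llkjkjjjjjkkjkjljlkjlj$
  rot[1] = lkjkjjjjjkkjkjljlkjlj$l
  rot[2] = kjkjjjjjkkjkjljlkjlj$ll
  rot[3] = jkjjjjjkkjkjljlkjlj$llk
  rot[4] = kjjjjjkkjkjljlkjlj$llkj
  rot[5] = jjjjjkkjkjljlkjlj$llkjk
  rot[6] = jjjjkkjkjljlkjlj$llkjkj
  rot[7] = jjjkkjkjljlkjlj$llkjkjj
  rot[8] = jjkkjkjljlkjlj$llkjkjjj
  rot[9] = jkkjkjljlkjlj$llkjkjjjj
  rot[10] = kkjkjljlkjlj$llkjkjjjjj
  rot[11] = kjkjljlkjlj$llkjkjjjjjk
  rot[12] = jkjljlkjlj$llkjkjjjjjkk
  rot[13] = kjljlkjlj$llkjkjjjjjkkj
  rot[14] = jljlkjlj$llkjkjjjjjkkjk
  rot[15] = ljlkjlj$llkjkjjjjjkkjkj
  rot[16] = jlkjlj$llkjkjjjjjkkjkjl
  rot[17] = lkjlj$llkjkjjjjjkkjkjlj
  rot[18] = kjlj$llkjkjjjjjkkjkjljl
  rot[19] = jlj$llkjkjjjjjkkjkjljlk
  rot[20] = lj$llkjkjjjjjkkjkjljlkj
  rot[21] = j$llkjkjjjjjkkjkjljlkjl
  rot[22] = $llkjkjjjjjkkjkjljlkjlj
Sorted (with $ < everything):
  sorted[0] = $llkjkjjjjjkkjkjljlkjlj
  sorted[1] = j$llkjkjjjjjkkjkjljlkjl
  sorted[2] = jjjjjkkjkjljlkjlj$llkjk
  sorted[3] = jjjjkkjkjljlkjlj$llkjkj
  sorted[4] = jjjkkjkjljlkjlj$llkjkjj
  sorted[5] = jjkkjkjljlkjlj$llkjkjjj
  sorted[6] = jkjjjjjkkjkjljlkjlj$llk
  sorted[7] = jkjljlkjlj$llkjkjjjjjkk
  sorted[8] = jkkjkjljlkjlj$llkjkjjjj
  sorted[9] = jlj$llkjkjjjjjkkjkjljlk
  sorted[10] = jljlkjlj$llkjkjjjjjkkjk
  sorted[11] = jlkjlj$llkjkjjjjjkkjkjl
  sorted[12] = kjjjjjkkjkjljlkjlj$llkj
  sorted[13] = kjkjjjjjkkjkjljlkjlj$ll
  sorted[14] = kjkjljlkjlj$llkjkjjjjjk
  sorted[15] = kjlj$llkjkjjjjjkkjkjljl
  sorted[16] = kjljlkjlj$llkjkjjjjjkkj
  sorted[17] = kkjkjljlkjlj$llkjkjjjjj
  sorted[18] = lj$llkjkjjjjjkkjkjljlkj
  sorted[19] = ljlkjlj$llkjkjjjjjkkjkj
  sorted[20] = lkjkjjjjjkkjkjljlkjlj$l
  sorted[21] = lkjlj$llkjkjjjjjkkjkjlj
  sorted[22] = llkjkjjjjjkkjkjljlkjlj$
sorted[16] = kjljlkjlj$llkjkjjjjjkkj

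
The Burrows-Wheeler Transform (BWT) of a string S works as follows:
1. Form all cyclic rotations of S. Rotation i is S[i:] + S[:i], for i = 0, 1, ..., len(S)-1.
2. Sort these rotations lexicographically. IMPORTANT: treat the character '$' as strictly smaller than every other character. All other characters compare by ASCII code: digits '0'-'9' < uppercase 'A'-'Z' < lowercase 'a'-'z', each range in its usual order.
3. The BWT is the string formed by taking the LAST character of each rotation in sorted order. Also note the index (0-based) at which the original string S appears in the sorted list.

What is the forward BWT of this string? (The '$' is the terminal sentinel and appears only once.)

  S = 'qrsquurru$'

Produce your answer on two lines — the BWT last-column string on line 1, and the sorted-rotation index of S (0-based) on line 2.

Answer: u$suqrrruq
1

Derivation:
All 10 rotations (rotation i = S[i:]+S[:i]):
  rot[0] = qrsquurru$
  rot[1] = rsquurru$q
  rot[2] = squurru$qr
  rot[3] = quurru$qrs
  rot[4] = uurru$qrsq
  rot[5] = urru$qrsqu
  rot[6] = rru$qrsquu
  rot[7] = ru$qrsquur
  rot[8] = u$qrsquurr
  rot[9] = $qrsquurru
Sorted (with $ < everything):
  sorted[0] = $qrsquurru  (last char: 'u')
  sorted[1] = qrsquurru$  (last char: '$')
  sorted[2] = quurru$qrs  (last char: 's')
  sorted[3] = rru$qrsquu  (last char: 'u')
  sorted[4] = rsquurru$q  (last char: 'q')
  sorted[5] = ru$qrsquur  (last char: 'r')
  sorted[6] = squurru$qr  (last char: 'r')
  sorted[7] = u$qrsquurr  (last char: 'r')
  sorted[8] = urru$qrsqu  (last char: 'u')
  sorted[9] = uurru$qrsq  (last char: 'q')
Last column: u$suqrrruq
Original string S is at sorted index 1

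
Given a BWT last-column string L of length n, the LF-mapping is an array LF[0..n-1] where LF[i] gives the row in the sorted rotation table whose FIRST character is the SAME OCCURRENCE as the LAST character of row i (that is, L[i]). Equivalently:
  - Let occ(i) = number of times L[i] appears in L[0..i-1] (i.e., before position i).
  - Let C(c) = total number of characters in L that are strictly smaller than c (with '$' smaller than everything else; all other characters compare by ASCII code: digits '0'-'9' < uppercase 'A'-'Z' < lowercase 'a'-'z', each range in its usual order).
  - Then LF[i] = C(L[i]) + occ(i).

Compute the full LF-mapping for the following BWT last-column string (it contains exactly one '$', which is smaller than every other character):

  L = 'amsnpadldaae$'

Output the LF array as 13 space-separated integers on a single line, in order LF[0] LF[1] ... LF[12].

Answer: 1 9 12 10 11 2 5 8 6 3 4 7 0

Derivation:
Char counts: '$':1, 'a':4, 'd':2, 'e':1, 'l':1, 'm':1, 'n':1, 'p':1, 's':1
C (first-col start): C('$')=0, C('a')=1, C('d')=5, C('e')=7, C('l')=8, C('m')=9, C('n')=10, C('p')=11, C('s')=12
L[0]='a': occ=0, LF[0]=C('a')+0=1+0=1
L[1]='m': occ=0, LF[1]=C('m')+0=9+0=9
L[2]='s': occ=0, LF[2]=C('s')+0=12+0=12
L[3]='n': occ=0, LF[3]=C('n')+0=10+0=10
L[4]='p': occ=0, LF[4]=C('p')+0=11+0=11
L[5]='a': occ=1, LF[5]=C('a')+1=1+1=2
L[6]='d': occ=0, LF[6]=C('d')+0=5+0=5
L[7]='l': occ=0, LF[7]=C('l')+0=8+0=8
L[8]='d': occ=1, LF[8]=C('d')+1=5+1=6
L[9]='a': occ=2, LF[9]=C('a')+2=1+2=3
L[10]='a': occ=3, LF[10]=C('a')+3=1+3=4
L[11]='e': occ=0, LF[11]=C('e')+0=7+0=7
L[12]='$': occ=0, LF[12]=C('$')+0=0+0=0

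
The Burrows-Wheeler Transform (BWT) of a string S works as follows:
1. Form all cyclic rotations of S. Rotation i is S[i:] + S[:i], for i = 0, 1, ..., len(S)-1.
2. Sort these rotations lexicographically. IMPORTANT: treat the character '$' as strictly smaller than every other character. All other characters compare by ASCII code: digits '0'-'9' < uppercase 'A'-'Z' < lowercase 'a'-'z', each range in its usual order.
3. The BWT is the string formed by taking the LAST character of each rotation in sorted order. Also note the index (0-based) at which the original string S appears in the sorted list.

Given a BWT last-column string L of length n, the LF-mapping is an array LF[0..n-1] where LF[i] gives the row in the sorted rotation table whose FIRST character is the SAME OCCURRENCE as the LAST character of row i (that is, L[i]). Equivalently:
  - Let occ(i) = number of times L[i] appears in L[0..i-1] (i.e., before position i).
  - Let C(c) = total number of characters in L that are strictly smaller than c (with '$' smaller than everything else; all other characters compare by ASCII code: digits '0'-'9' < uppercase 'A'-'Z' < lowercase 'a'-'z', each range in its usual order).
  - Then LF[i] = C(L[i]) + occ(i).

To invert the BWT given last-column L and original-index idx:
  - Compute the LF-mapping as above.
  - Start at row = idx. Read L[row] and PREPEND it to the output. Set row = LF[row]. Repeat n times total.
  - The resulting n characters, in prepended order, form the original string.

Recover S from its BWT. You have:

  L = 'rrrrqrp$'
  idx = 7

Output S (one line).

LF mapping: 3 4 5 6 2 7 1 0
Walk LF starting at row 7, prepending L[row]:
  step 1: row=7, L[7]='$', prepend. Next row=LF[7]=0
  step 2: row=0, L[0]='r', prepend. Next row=LF[0]=3
  step 3: row=3, L[3]='r', prepend. Next row=LF[3]=6
  step 4: row=6, L[6]='p', prepend. Next row=LF[6]=1
  step 5: row=1, L[1]='r', prepend. Next row=LF[1]=4
  step 6: row=4, L[4]='q', prepend. Next row=LF[4]=2
  step 7: row=2, L[2]='r', prepend. Next row=LF[2]=5
  step 8: row=5, L[5]='r', prepend. Next row=LF[5]=7
Reversed output: rrqrprr$

Answer: rrqrprr$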